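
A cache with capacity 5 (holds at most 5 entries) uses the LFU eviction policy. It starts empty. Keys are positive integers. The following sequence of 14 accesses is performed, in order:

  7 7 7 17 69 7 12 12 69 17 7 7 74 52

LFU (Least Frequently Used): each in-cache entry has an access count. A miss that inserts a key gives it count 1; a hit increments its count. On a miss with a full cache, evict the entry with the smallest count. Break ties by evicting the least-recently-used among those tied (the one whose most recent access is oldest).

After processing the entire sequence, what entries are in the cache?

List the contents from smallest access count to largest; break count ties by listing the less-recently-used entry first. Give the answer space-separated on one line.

LFU simulation (capacity=5):
  1. access 7: MISS. Cache: [7(c=1)]
  2. access 7: HIT, count now 2. Cache: [7(c=2)]
  3. access 7: HIT, count now 3. Cache: [7(c=3)]
  4. access 17: MISS. Cache: [17(c=1) 7(c=3)]
  5. access 69: MISS. Cache: [17(c=1) 69(c=1) 7(c=3)]
  6. access 7: HIT, count now 4. Cache: [17(c=1) 69(c=1) 7(c=4)]
  7. access 12: MISS. Cache: [17(c=1) 69(c=1) 12(c=1) 7(c=4)]
  8. access 12: HIT, count now 2. Cache: [17(c=1) 69(c=1) 12(c=2) 7(c=4)]
  9. access 69: HIT, count now 2. Cache: [17(c=1) 12(c=2) 69(c=2) 7(c=4)]
  10. access 17: HIT, count now 2. Cache: [12(c=2) 69(c=2) 17(c=2) 7(c=4)]
  11. access 7: HIT, count now 5. Cache: [12(c=2) 69(c=2) 17(c=2) 7(c=5)]
  12. access 7: HIT, count now 6. Cache: [12(c=2) 69(c=2) 17(c=2) 7(c=6)]
  13. access 74: MISS. Cache: [74(c=1) 12(c=2) 69(c=2) 17(c=2) 7(c=6)]
  14. access 52: MISS, evict 74(c=1). Cache: [52(c=1) 12(c=2) 69(c=2) 17(c=2) 7(c=6)]
Total: 8 hits, 6 misses, 1 evictions

Answer: 52 12 69 17 7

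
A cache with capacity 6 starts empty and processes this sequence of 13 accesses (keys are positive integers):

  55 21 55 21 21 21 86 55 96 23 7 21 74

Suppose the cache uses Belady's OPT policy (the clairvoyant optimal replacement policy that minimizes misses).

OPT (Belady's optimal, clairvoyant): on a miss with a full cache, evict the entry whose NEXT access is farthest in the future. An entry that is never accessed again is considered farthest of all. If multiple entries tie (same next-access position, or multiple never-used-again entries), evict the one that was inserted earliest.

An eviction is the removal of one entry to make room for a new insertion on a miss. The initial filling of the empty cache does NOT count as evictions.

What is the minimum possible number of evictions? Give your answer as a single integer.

OPT (Belady) simulation (capacity=6):
  1. access 55: MISS. Cache: [55]
  2. access 21: MISS. Cache: [55 21]
  3. access 55: HIT. Next use of 55: step 8. Cache: [55 21]
  4. access 21: HIT. Next use of 21: step 5. Cache: [55 21]
  5. access 21: HIT. Next use of 21: step 6. Cache: [55 21]
  6. access 21: HIT. Next use of 21: step 12. Cache: [55 21]
  7. access 86: MISS. Cache: [55 21 86]
  8. access 55: HIT. Next use of 55: never. Cache: [55 21 86]
  9. access 96: MISS. Cache: [55 21 86 96]
  10. access 23: MISS. Cache: [55 21 86 96 23]
  11. access 7: MISS. Cache: [55 21 86 96 23 7]
  12. access 21: HIT. Next use of 21: never. Cache: [55 21 86 96 23 7]
  13. access 74: MISS, evict 55 (next use: never). Cache: [21 86 96 23 7 74]
Total: 6 hits, 7 misses, 1 evictions

Answer: 1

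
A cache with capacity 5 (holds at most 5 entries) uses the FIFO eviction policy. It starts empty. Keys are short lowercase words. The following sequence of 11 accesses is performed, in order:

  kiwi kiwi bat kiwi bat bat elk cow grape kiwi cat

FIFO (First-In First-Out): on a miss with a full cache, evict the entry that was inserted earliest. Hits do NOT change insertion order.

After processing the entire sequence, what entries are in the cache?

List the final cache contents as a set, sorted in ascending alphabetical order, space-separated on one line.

Answer: bat cat cow elk grape

Derivation:
FIFO simulation (capacity=5):
  1. access kiwi: MISS. Cache (old->new): [kiwi]
  2. access kiwi: HIT. Cache (old->new): [kiwi]
  3. access bat: MISS. Cache (old->new): [kiwi bat]
  4. access kiwi: HIT. Cache (old->new): [kiwi bat]
  5. access bat: HIT. Cache (old->new): [kiwi bat]
  6. access bat: HIT. Cache (old->new): [kiwi bat]
  7. access elk: MISS. Cache (old->new): [kiwi bat elk]
  8. access cow: MISS. Cache (old->new): [kiwi bat elk cow]
  9. access grape: MISS. Cache (old->new): [kiwi bat elk cow grape]
  10. access kiwi: HIT. Cache (old->new): [kiwi bat elk cow grape]
  11. access cat: MISS, evict kiwi. Cache (old->new): [bat elk cow grape cat]
Total: 5 hits, 6 misses, 1 evictions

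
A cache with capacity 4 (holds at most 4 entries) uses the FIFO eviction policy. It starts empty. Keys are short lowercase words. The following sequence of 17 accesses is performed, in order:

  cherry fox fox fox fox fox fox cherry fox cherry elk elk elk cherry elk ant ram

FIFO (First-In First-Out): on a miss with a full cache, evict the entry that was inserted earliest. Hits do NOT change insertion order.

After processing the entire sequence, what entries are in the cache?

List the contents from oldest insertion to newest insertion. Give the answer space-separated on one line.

FIFO simulation (capacity=4):
  1. access cherry: MISS. Cache (old->new): [cherry]
  2. access fox: MISS. Cache (old->new): [cherry fox]
  3. access fox: HIT. Cache (old->new): [cherry fox]
  4. access fox: HIT. Cache (old->new): [cherry fox]
  5. access fox: HIT. Cache (old->new): [cherry fox]
  6. access fox: HIT. Cache (old->new): [cherry fox]
  7. access fox: HIT. Cache (old->new): [cherry fox]
  8. access cherry: HIT. Cache (old->new): [cherry fox]
  9. access fox: HIT. Cache (old->new): [cherry fox]
  10. access cherry: HIT. Cache (old->new): [cherry fox]
  11. access elk: MISS. Cache (old->new): [cherry fox elk]
  12. access elk: HIT. Cache (old->new): [cherry fox elk]
  13. access elk: HIT. Cache (old->new): [cherry fox elk]
  14. access cherry: HIT. Cache (old->new): [cherry fox elk]
  15. access elk: HIT. Cache (old->new): [cherry fox elk]
  16. access ant: MISS. Cache (old->new): [cherry fox elk ant]
  17. access ram: MISS, evict cherry. Cache (old->new): [fox elk ant ram]
Total: 12 hits, 5 misses, 1 evictions

Answer: fox elk ant ram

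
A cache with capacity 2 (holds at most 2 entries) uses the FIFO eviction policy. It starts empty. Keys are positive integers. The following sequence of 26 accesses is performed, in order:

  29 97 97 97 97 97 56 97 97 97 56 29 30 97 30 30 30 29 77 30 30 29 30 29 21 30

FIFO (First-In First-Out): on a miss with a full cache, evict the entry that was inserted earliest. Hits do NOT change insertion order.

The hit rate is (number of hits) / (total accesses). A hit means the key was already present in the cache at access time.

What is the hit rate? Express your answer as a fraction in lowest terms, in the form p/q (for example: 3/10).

FIFO simulation (capacity=2):
  1. access 29: MISS. Cache (old->new): [29]
  2. access 97: MISS. Cache (old->new): [29 97]
  3. access 97: HIT. Cache (old->new): [29 97]
  4. access 97: HIT. Cache (old->new): [29 97]
  5. access 97: HIT. Cache (old->new): [29 97]
  6. access 97: HIT. Cache (old->new): [29 97]
  7. access 56: MISS, evict 29. Cache (old->new): [97 56]
  8. access 97: HIT. Cache (old->new): [97 56]
  9. access 97: HIT. Cache (old->new): [97 56]
  10. access 97: HIT. Cache (old->new): [97 56]
  11. access 56: HIT. Cache (old->new): [97 56]
  12. access 29: MISS, evict 97. Cache (old->new): [56 29]
  13. access 30: MISS, evict 56. Cache (old->new): [29 30]
  14. access 97: MISS, evict 29. Cache (old->new): [30 97]
  15. access 30: HIT. Cache (old->new): [30 97]
  16. access 30: HIT. Cache (old->new): [30 97]
  17. access 30: HIT. Cache (old->new): [30 97]
  18. access 29: MISS, evict 30. Cache (old->new): [97 29]
  19. access 77: MISS, evict 97. Cache (old->new): [29 77]
  20. access 30: MISS, evict 29. Cache (old->new): [77 30]
  21. access 30: HIT. Cache (old->new): [77 30]
  22. access 29: MISS, evict 77. Cache (old->new): [30 29]
  23. access 30: HIT. Cache (old->new): [30 29]
  24. access 29: HIT. Cache (old->new): [30 29]
  25. access 21: MISS, evict 30. Cache (old->new): [29 21]
  26. access 30: MISS, evict 29. Cache (old->new): [21 30]
Total: 14 hits, 12 misses, 10 evictions

Hit rate = 14/26 = 7/13

Answer: 7/13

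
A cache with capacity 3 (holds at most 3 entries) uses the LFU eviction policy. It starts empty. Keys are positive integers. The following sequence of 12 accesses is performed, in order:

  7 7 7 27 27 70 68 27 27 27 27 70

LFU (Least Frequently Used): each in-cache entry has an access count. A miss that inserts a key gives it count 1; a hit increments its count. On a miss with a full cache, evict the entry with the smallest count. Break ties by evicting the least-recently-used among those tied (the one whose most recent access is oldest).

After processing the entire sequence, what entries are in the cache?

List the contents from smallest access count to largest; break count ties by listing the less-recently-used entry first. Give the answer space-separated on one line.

Answer: 70 7 27

Derivation:
LFU simulation (capacity=3):
  1. access 7: MISS. Cache: [7(c=1)]
  2. access 7: HIT, count now 2. Cache: [7(c=2)]
  3. access 7: HIT, count now 3. Cache: [7(c=3)]
  4. access 27: MISS. Cache: [27(c=1) 7(c=3)]
  5. access 27: HIT, count now 2. Cache: [27(c=2) 7(c=3)]
  6. access 70: MISS. Cache: [70(c=1) 27(c=2) 7(c=3)]
  7. access 68: MISS, evict 70(c=1). Cache: [68(c=1) 27(c=2) 7(c=3)]
  8. access 27: HIT, count now 3. Cache: [68(c=1) 7(c=3) 27(c=3)]
  9. access 27: HIT, count now 4. Cache: [68(c=1) 7(c=3) 27(c=4)]
  10. access 27: HIT, count now 5. Cache: [68(c=1) 7(c=3) 27(c=5)]
  11. access 27: HIT, count now 6. Cache: [68(c=1) 7(c=3) 27(c=6)]
  12. access 70: MISS, evict 68(c=1). Cache: [70(c=1) 7(c=3) 27(c=6)]
Total: 7 hits, 5 misses, 2 evictions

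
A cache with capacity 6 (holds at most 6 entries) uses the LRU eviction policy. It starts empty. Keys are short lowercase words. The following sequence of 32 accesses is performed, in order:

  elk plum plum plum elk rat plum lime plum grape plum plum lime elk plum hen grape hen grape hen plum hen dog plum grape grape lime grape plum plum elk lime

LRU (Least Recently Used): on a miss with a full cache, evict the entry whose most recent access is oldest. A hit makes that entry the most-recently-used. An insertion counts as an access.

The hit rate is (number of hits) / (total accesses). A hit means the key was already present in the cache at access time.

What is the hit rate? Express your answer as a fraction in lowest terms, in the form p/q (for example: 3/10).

Answer: 25/32

Derivation:
LRU simulation (capacity=6):
  1. access elk: MISS. Cache (LRU->MRU): [elk]
  2. access plum: MISS. Cache (LRU->MRU): [elk plum]
  3. access plum: HIT. Cache (LRU->MRU): [elk plum]
  4. access plum: HIT. Cache (LRU->MRU): [elk plum]
  5. access elk: HIT. Cache (LRU->MRU): [plum elk]
  6. access rat: MISS. Cache (LRU->MRU): [plum elk rat]
  7. access plum: HIT. Cache (LRU->MRU): [elk rat plum]
  8. access lime: MISS. Cache (LRU->MRU): [elk rat plum lime]
  9. access plum: HIT. Cache (LRU->MRU): [elk rat lime plum]
  10. access grape: MISS. Cache (LRU->MRU): [elk rat lime plum grape]
  11. access plum: HIT. Cache (LRU->MRU): [elk rat lime grape plum]
  12. access plum: HIT. Cache (LRU->MRU): [elk rat lime grape plum]
  13. access lime: HIT. Cache (LRU->MRU): [elk rat grape plum lime]
  14. access elk: HIT. Cache (LRU->MRU): [rat grape plum lime elk]
  15. access plum: HIT. Cache (LRU->MRU): [rat grape lime elk plum]
  16. access hen: MISS. Cache (LRU->MRU): [rat grape lime elk plum hen]
  17. access grape: HIT. Cache (LRU->MRU): [rat lime elk plum hen grape]
  18. access hen: HIT. Cache (LRU->MRU): [rat lime elk plum grape hen]
  19. access grape: HIT. Cache (LRU->MRU): [rat lime elk plum hen grape]
  20. access hen: HIT. Cache (LRU->MRU): [rat lime elk plum grape hen]
  21. access plum: HIT. Cache (LRU->MRU): [rat lime elk grape hen plum]
  22. access hen: HIT. Cache (LRU->MRU): [rat lime elk grape plum hen]
  23. access dog: MISS, evict rat. Cache (LRU->MRU): [lime elk grape plum hen dog]
  24. access plum: HIT. Cache (LRU->MRU): [lime elk grape hen dog plum]
  25. access grape: HIT. Cache (LRU->MRU): [lime elk hen dog plum grape]
  26. access grape: HIT. Cache (LRU->MRU): [lime elk hen dog plum grape]
  27. access lime: HIT. Cache (LRU->MRU): [elk hen dog plum grape lime]
  28. access grape: HIT. Cache (LRU->MRU): [elk hen dog plum lime grape]
  29. access plum: HIT. Cache (LRU->MRU): [elk hen dog lime grape plum]
  30. access plum: HIT. Cache (LRU->MRU): [elk hen dog lime grape plum]
  31. access elk: HIT. Cache (LRU->MRU): [hen dog lime grape plum elk]
  32. access lime: HIT. Cache (LRU->MRU): [hen dog grape plum elk lime]
Total: 25 hits, 7 misses, 1 evictions

Hit rate = 25/32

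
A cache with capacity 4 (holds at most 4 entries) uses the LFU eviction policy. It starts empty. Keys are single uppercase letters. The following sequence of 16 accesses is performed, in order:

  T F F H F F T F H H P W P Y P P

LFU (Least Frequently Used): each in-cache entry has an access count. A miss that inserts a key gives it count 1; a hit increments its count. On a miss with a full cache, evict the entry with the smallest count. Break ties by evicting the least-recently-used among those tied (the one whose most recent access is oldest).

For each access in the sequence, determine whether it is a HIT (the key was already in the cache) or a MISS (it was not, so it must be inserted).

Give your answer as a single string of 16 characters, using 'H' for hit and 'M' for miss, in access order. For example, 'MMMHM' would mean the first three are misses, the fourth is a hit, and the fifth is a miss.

LFU simulation (capacity=4):
  1. access T: MISS. Cache: [T(c=1)]
  2. access F: MISS. Cache: [T(c=1) F(c=1)]
  3. access F: HIT, count now 2. Cache: [T(c=1) F(c=2)]
  4. access H: MISS. Cache: [T(c=1) H(c=1) F(c=2)]
  5. access F: HIT, count now 3. Cache: [T(c=1) H(c=1) F(c=3)]
  6. access F: HIT, count now 4. Cache: [T(c=1) H(c=1) F(c=4)]
  7. access T: HIT, count now 2. Cache: [H(c=1) T(c=2) F(c=4)]
  8. access F: HIT, count now 5. Cache: [H(c=1) T(c=2) F(c=5)]
  9. access H: HIT, count now 2. Cache: [T(c=2) H(c=2) F(c=5)]
  10. access H: HIT, count now 3. Cache: [T(c=2) H(c=3) F(c=5)]
  11. access P: MISS. Cache: [P(c=1) T(c=2) H(c=3) F(c=5)]
  12. access W: MISS, evict P(c=1). Cache: [W(c=1) T(c=2) H(c=3) F(c=5)]
  13. access P: MISS, evict W(c=1). Cache: [P(c=1) T(c=2) H(c=3) F(c=5)]
  14. access Y: MISS, evict P(c=1). Cache: [Y(c=1) T(c=2) H(c=3) F(c=5)]
  15. access P: MISS, evict Y(c=1). Cache: [P(c=1) T(c=2) H(c=3) F(c=5)]
  16. access P: HIT, count now 2. Cache: [T(c=2) P(c=2) H(c=3) F(c=5)]
Total: 8 hits, 8 misses, 4 evictions

Answer: MMHMHHHHHHMMMMMH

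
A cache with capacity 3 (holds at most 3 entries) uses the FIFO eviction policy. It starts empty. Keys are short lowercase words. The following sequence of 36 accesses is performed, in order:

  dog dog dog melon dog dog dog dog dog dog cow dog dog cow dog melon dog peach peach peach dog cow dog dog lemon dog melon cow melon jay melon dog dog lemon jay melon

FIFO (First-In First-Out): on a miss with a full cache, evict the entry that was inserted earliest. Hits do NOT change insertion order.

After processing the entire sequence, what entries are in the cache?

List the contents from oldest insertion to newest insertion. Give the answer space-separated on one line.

FIFO simulation (capacity=3):
  1. access dog: MISS. Cache (old->new): [dog]
  2. access dog: HIT. Cache (old->new): [dog]
  3. access dog: HIT. Cache (old->new): [dog]
  4. access melon: MISS. Cache (old->new): [dog melon]
  5. access dog: HIT. Cache (old->new): [dog melon]
  6. access dog: HIT. Cache (old->new): [dog melon]
  7. access dog: HIT. Cache (old->new): [dog melon]
  8. access dog: HIT. Cache (old->new): [dog melon]
  9. access dog: HIT. Cache (old->new): [dog melon]
  10. access dog: HIT. Cache (old->new): [dog melon]
  11. access cow: MISS. Cache (old->new): [dog melon cow]
  12. access dog: HIT. Cache (old->new): [dog melon cow]
  13. access dog: HIT. Cache (old->new): [dog melon cow]
  14. access cow: HIT. Cache (old->new): [dog melon cow]
  15. access dog: HIT. Cache (old->new): [dog melon cow]
  16. access melon: HIT. Cache (old->new): [dog melon cow]
  17. access dog: HIT. Cache (old->new): [dog melon cow]
  18. access peach: MISS, evict dog. Cache (old->new): [melon cow peach]
  19. access peach: HIT. Cache (old->new): [melon cow peach]
  20. access peach: HIT. Cache (old->new): [melon cow peach]
  21. access dog: MISS, evict melon. Cache (old->new): [cow peach dog]
  22. access cow: HIT. Cache (old->new): [cow peach dog]
  23. access dog: HIT. Cache (old->new): [cow peach dog]
  24. access dog: HIT. Cache (old->new): [cow peach dog]
  25. access lemon: MISS, evict cow. Cache (old->new): [peach dog lemon]
  26. access dog: HIT. Cache (old->new): [peach dog lemon]
  27. access melon: MISS, evict peach. Cache (old->new): [dog lemon melon]
  28. access cow: MISS, evict dog. Cache (old->new): [lemon melon cow]
  29. access melon: HIT. Cache (old->new): [lemon melon cow]
  30. access jay: MISS, evict lemon. Cache (old->new): [melon cow jay]
  31. access melon: HIT. Cache (old->new): [melon cow jay]
  32. access dog: MISS, evict melon. Cache (old->new): [cow jay dog]
  33. access dog: HIT. Cache (old->new): [cow jay dog]
  34. access lemon: MISS, evict cow. Cache (old->new): [jay dog lemon]
  35. access jay: HIT. Cache (old->new): [jay dog lemon]
  36. access melon: MISS, evict jay. Cache (old->new): [dog lemon melon]
Total: 24 hits, 12 misses, 9 evictions

Answer: dog lemon melon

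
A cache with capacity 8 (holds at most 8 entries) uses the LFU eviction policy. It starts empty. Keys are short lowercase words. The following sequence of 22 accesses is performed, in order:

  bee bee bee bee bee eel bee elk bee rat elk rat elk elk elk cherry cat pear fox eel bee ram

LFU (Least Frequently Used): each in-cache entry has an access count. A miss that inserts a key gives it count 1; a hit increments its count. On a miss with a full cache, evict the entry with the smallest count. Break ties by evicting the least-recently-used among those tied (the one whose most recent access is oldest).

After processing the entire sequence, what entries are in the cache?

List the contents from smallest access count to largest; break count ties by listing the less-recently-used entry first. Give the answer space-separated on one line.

LFU simulation (capacity=8):
  1. access bee: MISS. Cache: [bee(c=1)]
  2. access bee: HIT, count now 2. Cache: [bee(c=2)]
  3. access bee: HIT, count now 3. Cache: [bee(c=3)]
  4. access bee: HIT, count now 4. Cache: [bee(c=4)]
  5. access bee: HIT, count now 5. Cache: [bee(c=5)]
  6. access eel: MISS. Cache: [eel(c=1) bee(c=5)]
  7. access bee: HIT, count now 6. Cache: [eel(c=1) bee(c=6)]
  8. access elk: MISS. Cache: [eel(c=1) elk(c=1) bee(c=6)]
  9. access bee: HIT, count now 7. Cache: [eel(c=1) elk(c=1) bee(c=7)]
  10. access rat: MISS. Cache: [eel(c=1) elk(c=1) rat(c=1) bee(c=7)]
  11. access elk: HIT, count now 2. Cache: [eel(c=1) rat(c=1) elk(c=2) bee(c=7)]
  12. access rat: HIT, count now 2. Cache: [eel(c=1) elk(c=2) rat(c=2) bee(c=7)]
  13. access elk: HIT, count now 3. Cache: [eel(c=1) rat(c=2) elk(c=3) bee(c=7)]
  14. access elk: HIT, count now 4. Cache: [eel(c=1) rat(c=2) elk(c=4) bee(c=7)]
  15. access elk: HIT, count now 5. Cache: [eel(c=1) rat(c=2) elk(c=5) bee(c=7)]
  16. access cherry: MISS. Cache: [eel(c=1) cherry(c=1) rat(c=2) elk(c=5) bee(c=7)]
  17. access cat: MISS. Cache: [eel(c=1) cherry(c=1) cat(c=1) rat(c=2) elk(c=5) bee(c=7)]
  18. access pear: MISS. Cache: [eel(c=1) cherry(c=1) cat(c=1) pear(c=1) rat(c=2) elk(c=5) bee(c=7)]
  19. access fox: MISS. Cache: [eel(c=1) cherry(c=1) cat(c=1) pear(c=1) fox(c=1) rat(c=2) elk(c=5) bee(c=7)]
  20. access eel: HIT, count now 2. Cache: [cherry(c=1) cat(c=1) pear(c=1) fox(c=1) rat(c=2) eel(c=2) elk(c=5) bee(c=7)]
  21. access bee: HIT, count now 8. Cache: [cherry(c=1) cat(c=1) pear(c=1) fox(c=1) rat(c=2) eel(c=2) elk(c=5) bee(c=8)]
  22. access ram: MISS, evict cherry(c=1). Cache: [cat(c=1) pear(c=1) fox(c=1) ram(c=1) rat(c=2) eel(c=2) elk(c=5) bee(c=8)]
Total: 13 hits, 9 misses, 1 evictions

Answer: cat pear fox ram rat eel elk bee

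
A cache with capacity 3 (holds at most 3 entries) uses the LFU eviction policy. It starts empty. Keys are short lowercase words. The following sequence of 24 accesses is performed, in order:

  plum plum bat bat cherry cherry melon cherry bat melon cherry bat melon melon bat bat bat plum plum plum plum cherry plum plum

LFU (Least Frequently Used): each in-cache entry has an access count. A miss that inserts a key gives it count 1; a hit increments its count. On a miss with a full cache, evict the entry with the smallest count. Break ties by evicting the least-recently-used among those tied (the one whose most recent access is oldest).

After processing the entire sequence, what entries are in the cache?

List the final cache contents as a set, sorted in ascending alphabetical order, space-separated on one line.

Answer: bat cherry plum

Derivation:
LFU simulation (capacity=3):
  1. access plum: MISS. Cache: [plum(c=1)]
  2. access plum: HIT, count now 2. Cache: [plum(c=2)]
  3. access bat: MISS. Cache: [bat(c=1) plum(c=2)]
  4. access bat: HIT, count now 2. Cache: [plum(c=2) bat(c=2)]
  5. access cherry: MISS. Cache: [cherry(c=1) plum(c=2) bat(c=2)]
  6. access cherry: HIT, count now 2. Cache: [plum(c=2) bat(c=2) cherry(c=2)]
  7. access melon: MISS, evict plum(c=2). Cache: [melon(c=1) bat(c=2) cherry(c=2)]
  8. access cherry: HIT, count now 3. Cache: [melon(c=1) bat(c=2) cherry(c=3)]
  9. access bat: HIT, count now 3. Cache: [melon(c=1) cherry(c=3) bat(c=3)]
  10. access melon: HIT, count now 2. Cache: [melon(c=2) cherry(c=3) bat(c=3)]
  11. access cherry: HIT, count now 4. Cache: [melon(c=2) bat(c=3) cherry(c=4)]
  12. access bat: HIT, count now 4. Cache: [melon(c=2) cherry(c=4) bat(c=4)]
  13. access melon: HIT, count now 3. Cache: [melon(c=3) cherry(c=4) bat(c=4)]
  14. access melon: HIT, count now 4. Cache: [cherry(c=4) bat(c=4) melon(c=4)]
  15. access bat: HIT, count now 5. Cache: [cherry(c=4) melon(c=4) bat(c=5)]
  16. access bat: HIT, count now 6. Cache: [cherry(c=4) melon(c=4) bat(c=6)]
  17. access bat: HIT, count now 7. Cache: [cherry(c=4) melon(c=4) bat(c=7)]
  18. access plum: MISS, evict cherry(c=4). Cache: [plum(c=1) melon(c=4) bat(c=7)]
  19. access plum: HIT, count now 2. Cache: [plum(c=2) melon(c=4) bat(c=7)]
  20. access plum: HIT, count now 3. Cache: [plum(c=3) melon(c=4) bat(c=7)]
  21. access plum: HIT, count now 4. Cache: [melon(c=4) plum(c=4) bat(c=7)]
  22. access cherry: MISS, evict melon(c=4). Cache: [cherry(c=1) plum(c=4) bat(c=7)]
  23. access plum: HIT, count now 5. Cache: [cherry(c=1) plum(c=5) bat(c=7)]
  24. access plum: HIT, count now 6. Cache: [cherry(c=1) plum(c=6) bat(c=7)]
Total: 18 hits, 6 misses, 3 evictions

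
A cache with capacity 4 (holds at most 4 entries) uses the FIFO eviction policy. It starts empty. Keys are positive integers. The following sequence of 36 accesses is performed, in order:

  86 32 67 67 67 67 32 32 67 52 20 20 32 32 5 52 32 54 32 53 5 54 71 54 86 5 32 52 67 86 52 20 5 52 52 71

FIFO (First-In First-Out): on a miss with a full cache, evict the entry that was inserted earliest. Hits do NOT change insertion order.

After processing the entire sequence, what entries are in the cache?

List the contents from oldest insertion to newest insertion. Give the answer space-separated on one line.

FIFO simulation (capacity=4):
  1. access 86: MISS. Cache (old->new): [86]
  2. access 32: MISS. Cache (old->new): [86 32]
  3. access 67: MISS. Cache (old->new): [86 32 67]
  4. access 67: HIT. Cache (old->new): [86 32 67]
  5. access 67: HIT. Cache (old->new): [86 32 67]
  6. access 67: HIT. Cache (old->new): [86 32 67]
  7. access 32: HIT. Cache (old->new): [86 32 67]
  8. access 32: HIT. Cache (old->new): [86 32 67]
  9. access 67: HIT. Cache (old->new): [86 32 67]
  10. access 52: MISS. Cache (old->new): [86 32 67 52]
  11. access 20: MISS, evict 86. Cache (old->new): [32 67 52 20]
  12. access 20: HIT. Cache (old->new): [32 67 52 20]
  13. access 32: HIT. Cache (old->new): [32 67 52 20]
  14. access 32: HIT. Cache (old->new): [32 67 52 20]
  15. access 5: MISS, evict 32. Cache (old->new): [67 52 20 5]
  16. access 52: HIT. Cache (old->new): [67 52 20 5]
  17. access 32: MISS, evict 67. Cache (old->new): [52 20 5 32]
  18. access 54: MISS, evict 52. Cache (old->new): [20 5 32 54]
  19. access 32: HIT. Cache (old->new): [20 5 32 54]
  20. access 53: MISS, evict 20. Cache (old->new): [5 32 54 53]
  21. access 5: HIT. Cache (old->new): [5 32 54 53]
  22. access 54: HIT. Cache (old->new): [5 32 54 53]
  23. access 71: MISS, evict 5. Cache (old->new): [32 54 53 71]
  24. access 54: HIT. Cache (old->new): [32 54 53 71]
  25. access 86: MISS, evict 32. Cache (old->new): [54 53 71 86]
  26. access 5: MISS, evict 54. Cache (old->new): [53 71 86 5]
  27. access 32: MISS, evict 53. Cache (old->new): [71 86 5 32]
  28. access 52: MISS, evict 71. Cache (old->new): [86 5 32 52]
  29. access 67: MISS, evict 86. Cache (old->new): [5 32 52 67]
  30. access 86: MISS, evict 5. Cache (old->new): [32 52 67 86]
  31. access 52: HIT. Cache (old->new): [32 52 67 86]
  32. access 20: MISS, evict 32. Cache (old->new): [52 67 86 20]
  33. access 5: MISS, evict 52. Cache (old->new): [67 86 20 5]
  34. access 52: MISS, evict 67. Cache (old->new): [86 20 5 52]
  35. access 52: HIT. Cache (old->new): [86 20 5 52]
  36. access 71: MISS, evict 86. Cache (old->new): [20 5 52 71]
Total: 16 hits, 20 misses, 16 evictions

Answer: 20 5 52 71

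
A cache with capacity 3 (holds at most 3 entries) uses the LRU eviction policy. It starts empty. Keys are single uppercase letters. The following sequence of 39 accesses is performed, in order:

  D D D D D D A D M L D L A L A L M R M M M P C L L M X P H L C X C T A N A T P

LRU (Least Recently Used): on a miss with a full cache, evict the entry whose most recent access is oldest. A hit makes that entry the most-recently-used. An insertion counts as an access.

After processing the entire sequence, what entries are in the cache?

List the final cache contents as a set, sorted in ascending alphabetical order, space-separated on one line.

LRU simulation (capacity=3):
  1. access D: MISS. Cache (LRU->MRU): [D]
  2. access D: HIT. Cache (LRU->MRU): [D]
  3. access D: HIT. Cache (LRU->MRU): [D]
  4. access D: HIT. Cache (LRU->MRU): [D]
  5. access D: HIT. Cache (LRU->MRU): [D]
  6. access D: HIT. Cache (LRU->MRU): [D]
  7. access A: MISS. Cache (LRU->MRU): [D A]
  8. access D: HIT. Cache (LRU->MRU): [A D]
  9. access M: MISS. Cache (LRU->MRU): [A D M]
  10. access L: MISS, evict A. Cache (LRU->MRU): [D M L]
  11. access D: HIT. Cache (LRU->MRU): [M L D]
  12. access L: HIT. Cache (LRU->MRU): [M D L]
  13. access A: MISS, evict M. Cache (LRU->MRU): [D L A]
  14. access L: HIT. Cache (LRU->MRU): [D A L]
  15. access A: HIT. Cache (LRU->MRU): [D L A]
  16. access L: HIT. Cache (LRU->MRU): [D A L]
  17. access M: MISS, evict D. Cache (LRU->MRU): [A L M]
  18. access R: MISS, evict A. Cache (LRU->MRU): [L M R]
  19. access M: HIT. Cache (LRU->MRU): [L R M]
  20. access M: HIT. Cache (LRU->MRU): [L R M]
  21. access M: HIT. Cache (LRU->MRU): [L R M]
  22. access P: MISS, evict L. Cache (LRU->MRU): [R M P]
  23. access C: MISS, evict R. Cache (LRU->MRU): [M P C]
  24. access L: MISS, evict M. Cache (LRU->MRU): [P C L]
  25. access L: HIT. Cache (LRU->MRU): [P C L]
  26. access M: MISS, evict P. Cache (LRU->MRU): [C L M]
  27. access X: MISS, evict C. Cache (LRU->MRU): [L M X]
  28. access P: MISS, evict L. Cache (LRU->MRU): [M X P]
  29. access H: MISS, evict M. Cache (LRU->MRU): [X P H]
  30. access L: MISS, evict X. Cache (LRU->MRU): [P H L]
  31. access C: MISS, evict P. Cache (LRU->MRU): [H L C]
  32. access X: MISS, evict H. Cache (LRU->MRU): [L C X]
  33. access C: HIT. Cache (LRU->MRU): [L X C]
  34. access T: MISS, evict L. Cache (LRU->MRU): [X C T]
  35. access A: MISS, evict X. Cache (LRU->MRU): [C T A]
  36. access N: MISS, evict C. Cache (LRU->MRU): [T A N]
  37. access A: HIT. Cache (LRU->MRU): [T N A]
  38. access T: HIT. Cache (LRU->MRU): [N A T]
  39. access P: MISS, evict N. Cache (LRU->MRU): [A T P]
Total: 18 hits, 21 misses, 18 evictions

Answer: A P T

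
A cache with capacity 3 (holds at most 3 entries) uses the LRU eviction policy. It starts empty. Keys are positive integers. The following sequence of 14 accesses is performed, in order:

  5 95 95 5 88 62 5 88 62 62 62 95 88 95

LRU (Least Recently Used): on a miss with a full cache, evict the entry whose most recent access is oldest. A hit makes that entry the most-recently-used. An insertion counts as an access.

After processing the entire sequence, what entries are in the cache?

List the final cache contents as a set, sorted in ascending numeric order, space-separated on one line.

LRU simulation (capacity=3):
  1. access 5: MISS. Cache (LRU->MRU): [5]
  2. access 95: MISS. Cache (LRU->MRU): [5 95]
  3. access 95: HIT. Cache (LRU->MRU): [5 95]
  4. access 5: HIT. Cache (LRU->MRU): [95 5]
  5. access 88: MISS. Cache (LRU->MRU): [95 5 88]
  6. access 62: MISS, evict 95. Cache (LRU->MRU): [5 88 62]
  7. access 5: HIT. Cache (LRU->MRU): [88 62 5]
  8. access 88: HIT. Cache (LRU->MRU): [62 5 88]
  9. access 62: HIT. Cache (LRU->MRU): [5 88 62]
  10. access 62: HIT. Cache (LRU->MRU): [5 88 62]
  11. access 62: HIT. Cache (LRU->MRU): [5 88 62]
  12. access 95: MISS, evict 5. Cache (LRU->MRU): [88 62 95]
  13. access 88: HIT. Cache (LRU->MRU): [62 95 88]
  14. access 95: HIT. Cache (LRU->MRU): [62 88 95]
Total: 9 hits, 5 misses, 2 evictions

Answer: 62 88 95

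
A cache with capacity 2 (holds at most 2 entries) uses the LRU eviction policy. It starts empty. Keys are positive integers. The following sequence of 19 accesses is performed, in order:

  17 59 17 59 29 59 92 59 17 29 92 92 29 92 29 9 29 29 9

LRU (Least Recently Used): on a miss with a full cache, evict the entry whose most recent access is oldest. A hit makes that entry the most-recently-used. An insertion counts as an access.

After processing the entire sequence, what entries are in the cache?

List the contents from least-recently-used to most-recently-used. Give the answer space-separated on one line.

Answer: 29 9

Derivation:
LRU simulation (capacity=2):
  1. access 17: MISS. Cache (LRU->MRU): [17]
  2. access 59: MISS. Cache (LRU->MRU): [17 59]
  3. access 17: HIT. Cache (LRU->MRU): [59 17]
  4. access 59: HIT. Cache (LRU->MRU): [17 59]
  5. access 29: MISS, evict 17. Cache (LRU->MRU): [59 29]
  6. access 59: HIT. Cache (LRU->MRU): [29 59]
  7. access 92: MISS, evict 29. Cache (LRU->MRU): [59 92]
  8. access 59: HIT. Cache (LRU->MRU): [92 59]
  9. access 17: MISS, evict 92. Cache (LRU->MRU): [59 17]
  10. access 29: MISS, evict 59. Cache (LRU->MRU): [17 29]
  11. access 92: MISS, evict 17. Cache (LRU->MRU): [29 92]
  12. access 92: HIT. Cache (LRU->MRU): [29 92]
  13. access 29: HIT. Cache (LRU->MRU): [92 29]
  14. access 92: HIT. Cache (LRU->MRU): [29 92]
  15. access 29: HIT. Cache (LRU->MRU): [92 29]
  16. access 9: MISS, evict 92. Cache (LRU->MRU): [29 9]
  17. access 29: HIT. Cache (LRU->MRU): [9 29]
  18. access 29: HIT. Cache (LRU->MRU): [9 29]
  19. access 9: HIT. Cache (LRU->MRU): [29 9]
Total: 11 hits, 8 misses, 6 evictions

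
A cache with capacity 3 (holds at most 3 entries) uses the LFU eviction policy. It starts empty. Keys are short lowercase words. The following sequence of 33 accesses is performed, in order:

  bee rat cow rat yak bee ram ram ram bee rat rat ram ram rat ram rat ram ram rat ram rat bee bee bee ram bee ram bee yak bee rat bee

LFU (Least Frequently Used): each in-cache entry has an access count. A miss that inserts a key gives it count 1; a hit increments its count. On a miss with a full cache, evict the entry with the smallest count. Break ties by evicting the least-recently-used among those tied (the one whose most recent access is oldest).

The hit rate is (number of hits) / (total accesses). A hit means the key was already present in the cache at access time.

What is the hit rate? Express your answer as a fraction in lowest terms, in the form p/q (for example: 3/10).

LFU simulation (capacity=3):
  1. access bee: MISS. Cache: [bee(c=1)]
  2. access rat: MISS. Cache: [bee(c=1) rat(c=1)]
  3. access cow: MISS. Cache: [bee(c=1) rat(c=1) cow(c=1)]
  4. access rat: HIT, count now 2. Cache: [bee(c=1) cow(c=1) rat(c=2)]
  5. access yak: MISS, evict bee(c=1). Cache: [cow(c=1) yak(c=1) rat(c=2)]
  6. access bee: MISS, evict cow(c=1). Cache: [yak(c=1) bee(c=1) rat(c=2)]
  7. access ram: MISS, evict yak(c=1). Cache: [bee(c=1) ram(c=1) rat(c=2)]
  8. access ram: HIT, count now 2. Cache: [bee(c=1) rat(c=2) ram(c=2)]
  9. access ram: HIT, count now 3. Cache: [bee(c=1) rat(c=2) ram(c=3)]
  10. access bee: HIT, count now 2. Cache: [rat(c=2) bee(c=2) ram(c=3)]
  11. access rat: HIT, count now 3. Cache: [bee(c=2) ram(c=3) rat(c=3)]
  12. access rat: HIT, count now 4. Cache: [bee(c=2) ram(c=3) rat(c=4)]
  13. access ram: HIT, count now 4. Cache: [bee(c=2) rat(c=4) ram(c=4)]
  14. access ram: HIT, count now 5. Cache: [bee(c=2) rat(c=4) ram(c=5)]
  15. access rat: HIT, count now 5. Cache: [bee(c=2) ram(c=5) rat(c=5)]
  16. access ram: HIT, count now 6. Cache: [bee(c=2) rat(c=5) ram(c=6)]
  17. access rat: HIT, count now 6. Cache: [bee(c=2) ram(c=6) rat(c=6)]
  18. access ram: HIT, count now 7. Cache: [bee(c=2) rat(c=6) ram(c=7)]
  19. access ram: HIT, count now 8. Cache: [bee(c=2) rat(c=6) ram(c=8)]
  20. access rat: HIT, count now 7. Cache: [bee(c=2) rat(c=7) ram(c=8)]
  21. access ram: HIT, count now 9. Cache: [bee(c=2) rat(c=7) ram(c=9)]
  22. access rat: HIT, count now 8. Cache: [bee(c=2) rat(c=8) ram(c=9)]
  23. access bee: HIT, count now 3. Cache: [bee(c=3) rat(c=8) ram(c=9)]
  24. access bee: HIT, count now 4. Cache: [bee(c=4) rat(c=8) ram(c=9)]
  25. access bee: HIT, count now 5. Cache: [bee(c=5) rat(c=8) ram(c=9)]
  26. access ram: HIT, count now 10. Cache: [bee(c=5) rat(c=8) ram(c=10)]
  27. access bee: HIT, count now 6. Cache: [bee(c=6) rat(c=8) ram(c=10)]
  28. access ram: HIT, count now 11. Cache: [bee(c=6) rat(c=8) ram(c=11)]
  29. access bee: HIT, count now 7. Cache: [bee(c=7) rat(c=8) ram(c=11)]
  30. access yak: MISS, evict bee(c=7). Cache: [yak(c=1) rat(c=8) ram(c=11)]
  31. access bee: MISS, evict yak(c=1). Cache: [bee(c=1) rat(c=8) ram(c=11)]
  32. access rat: HIT, count now 9. Cache: [bee(c=1) rat(c=9) ram(c=11)]
  33. access bee: HIT, count now 2. Cache: [bee(c=2) rat(c=9) ram(c=11)]
Total: 25 hits, 8 misses, 5 evictions

Hit rate = 25/33

Answer: 25/33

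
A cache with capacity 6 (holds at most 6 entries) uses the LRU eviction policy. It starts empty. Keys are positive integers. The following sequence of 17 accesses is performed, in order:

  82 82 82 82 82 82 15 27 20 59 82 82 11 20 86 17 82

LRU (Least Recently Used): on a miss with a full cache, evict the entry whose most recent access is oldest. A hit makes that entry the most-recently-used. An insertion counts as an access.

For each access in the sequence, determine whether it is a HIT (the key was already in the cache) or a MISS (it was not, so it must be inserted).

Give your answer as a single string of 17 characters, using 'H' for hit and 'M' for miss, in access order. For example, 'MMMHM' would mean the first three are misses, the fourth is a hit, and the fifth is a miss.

LRU simulation (capacity=6):
  1. access 82: MISS. Cache (LRU->MRU): [82]
  2. access 82: HIT. Cache (LRU->MRU): [82]
  3. access 82: HIT. Cache (LRU->MRU): [82]
  4. access 82: HIT. Cache (LRU->MRU): [82]
  5. access 82: HIT. Cache (LRU->MRU): [82]
  6. access 82: HIT. Cache (LRU->MRU): [82]
  7. access 15: MISS. Cache (LRU->MRU): [82 15]
  8. access 27: MISS. Cache (LRU->MRU): [82 15 27]
  9. access 20: MISS. Cache (LRU->MRU): [82 15 27 20]
  10. access 59: MISS. Cache (LRU->MRU): [82 15 27 20 59]
  11. access 82: HIT. Cache (LRU->MRU): [15 27 20 59 82]
  12. access 82: HIT. Cache (LRU->MRU): [15 27 20 59 82]
  13. access 11: MISS. Cache (LRU->MRU): [15 27 20 59 82 11]
  14. access 20: HIT. Cache (LRU->MRU): [15 27 59 82 11 20]
  15. access 86: MISS, evict 15. Cache (LRU->MRU): [27 59 82 11 20 86]
  16. access 17: MISS, evict 27. Cache (LRU->MRU): [59 82 11 20 86 17]
  17. access 82: HIT. Cache (LRU->MRU): [59 11 20 86 17 82]
Total: 9 hits, 8 misses, 2 evictions

Answer: MHHHHHMMMMHHMHMMH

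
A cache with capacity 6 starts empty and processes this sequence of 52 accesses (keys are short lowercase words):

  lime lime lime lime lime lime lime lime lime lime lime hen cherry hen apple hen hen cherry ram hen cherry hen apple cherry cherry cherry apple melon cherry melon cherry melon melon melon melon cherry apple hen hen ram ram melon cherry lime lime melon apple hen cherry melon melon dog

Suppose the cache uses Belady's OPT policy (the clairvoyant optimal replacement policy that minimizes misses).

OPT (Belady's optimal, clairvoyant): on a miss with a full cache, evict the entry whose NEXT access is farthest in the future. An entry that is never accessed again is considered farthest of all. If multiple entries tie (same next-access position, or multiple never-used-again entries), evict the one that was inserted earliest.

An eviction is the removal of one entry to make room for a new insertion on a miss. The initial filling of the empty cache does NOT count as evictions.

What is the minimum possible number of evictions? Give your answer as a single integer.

Answer: 1

Derivation:
OPT (Belady) simulation (capacity=6):
  1. access lime: MISS. Cache: [lime]
  2. access lime: HIT. Next use of lime: step 3. Cache: [lime]
  3. access lime: HIT. Next use of lime: step 4. Cache: [lime]
  4. access lime: HIT. Next use of lime: step 5. Cache: [lime]
  5. access lime: HIT. Next use of lime: step 6. Cache: [lime]
  6. access lime: HIT. Next use of lime: step 7. Cache: [lime]
  7. access lime: HIT. Next use of lime: step 8. Cache: [lime]
  8. access lime: HIT. Next use of lime: step 9. Cache: [lime]
  9. access lime: HIT. Next use of lime: step 10. Cache: [lime]
  10. access lime: HIT. Next use of lime: step 11. Cache: [lime]
  11. access lime: HIT. Next use of lime: step 44. Cache: [lime]
  12. access hen: MISS. Cache: [lime hen]
  13. access cherry: MISS. Cache: [lime hen cherry]
  14. access hen: HIT. Next use of hen: step 16. Cache: [lime hen cherry]
  15. access apple: MISS. Cache: [lime hen cherry apple]
  16. access hen: HIT. Next use of hen: step 17. Cache: [lime hen cherry apple]
  17. access hen: HIT. Next use of hen: step 20. Cache: [lime hen cherry apple]
  18. access cherry: HIT. Next use of cherry: step 21. Cache: [lime hen cherry apple]
  19. access ram: MISS. Cache: [lime hen cherry apple ram]
  20. access hen: HIT. Next use of hen: step 22. Cache: [lime hen cherry apple ram]
  21. access cherry: HIT. Next use of cherry: step 24. Cache: [lime hen cherry apple ram]
  22. access hen: HIT. Next use of hen: step 38. Cache: [lime hen cherry apple ram]
  23. access apple: HIT. Next use of apple: step 27. Cache: [lime hen cherry apple ram]
  24. access cherry: HIT. Next use of cherry: step 25. Cache: [lime hen cherry apple ram]
  25. access cherry: HIT. Next use of cherry: step 26. Cache: [lime hen cherry apple ram]
  26. access cherry: HIT. Next use of cherry: step 29. Cache: [lime hen cherry apple ram]
  27. access apple: HIT. Next use of apple: step 37. Cache: [lime hen cherry apple ram]
  28. access melon: MISS. Cache: [lime hen cherry apple ram melon]
  29. access cherry: HIT. Next use of cherry: step 31. Cache: [lime hen cherry apple ram melon]
  30. access melon: HIT. Next use of melon: step 32. Cache: [lime hen cherry apple ram melon]
  31. access cherry: HIT. Next use of cherry: step 36. Cache: [lime hen cherry apple ram melon]
  32. access melon: HIT. Next use of melon: step 33. Cache: [lime hen cherry apple ram melon]
  33. access melon: HIT. Next use of melon: step 34. Cache: [lime hen cherry apple ram melon]
  34. access melon: HIT. Next use of melon: step 35. Cache: [lime hen cherry apple ram melon]
  35. access melon: HIT. Next use of melon: step 42. Cache: [lime hen cherry apple ram melon]
  36. access cherry: HIT. Next use of cherry: step 43. Cache: [lime hen cherry apple ram melon]
  37. access apple: HIT. Next use of apple: step 47. Cache: [lime hen cherry apple ram melon]
  38. access hen: HIT. Next use of hen: step 39. Cache: [lime hen cherry apple ram melon]
  39. access hen: HIT. Next use of hen: step 48. Cache: [lime hen cherry apple ram melon]
  40. access ram: HIT. Next use of ram: step 41. Cache: [lime hen cherry apple ram melon]
  41. access ram: HIT. Next use of ram: never. Cache: [lime hen cherry apple ram melon]
  42. access melon: HIT. Next use of melon: step 46. Cache: [lime hen cherry apple ram melon]
  43. access cherry: HIT. Next use of cherry: step 49. Cache: [lime hen cherry apple ram melon]
  44. access lime: HIT. Next use of lime: step 45. Cache: [lime hen cherry apple ram melon]
  45. access lime: HIT. Next use of lime: never. Cache: [lime hen cherry apple ram melon]
  46. access melon: HIT. Next use of melon: step 50. Cache: [lime hen cherry apple ram melon]
  47. access apple: HIT. Next use of apple: never. Cache: [lime hen cherry apple ram melon]
  48. access hen: HIT. Next use of hen: never. Cache: [lime hen cherry apple ram melon]
  49. access cherry: HIT. Next use of cherry: never. Cache: [lime hen cherry apple ram melon]
  50. access melon: HIT. Next use of melon: step 51. Cache: [lime hen cherry apple ram melon]
  51. access melon: HIT. Next use of melon: never. Cache: [lime hen cherry apple ram melon]
  52. access dog: MISS, evict lime (next use: never). Cache: [hen cherry apple ram melon dog]
Total: 45 hits, 7 misses, 1 evictions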